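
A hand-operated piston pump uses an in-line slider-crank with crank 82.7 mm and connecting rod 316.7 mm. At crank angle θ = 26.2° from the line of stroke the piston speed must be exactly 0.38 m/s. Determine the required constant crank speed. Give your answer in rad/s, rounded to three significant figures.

For an in-line slider-crank, |v_piston| = rω|sinθ|·[1 + r cosθ/√(L² − r² sin²θ)].
With r = 0.0827 m, L = 0.3167 m, θ = 26.2°: the bracketed kinematic factor |dx/dθ| = 0.045125 m.
ω = v/|dx/dθ| = 0.38/0.045125 = 8.4211 rad/s.

8.42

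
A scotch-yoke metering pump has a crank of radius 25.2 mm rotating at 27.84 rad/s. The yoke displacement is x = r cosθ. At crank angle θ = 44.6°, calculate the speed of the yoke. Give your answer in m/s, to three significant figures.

ω = 27.84 rad/s
x = r cosθ ⇒ ẋ = −rω sinθ.
|v| = rω|sinθ| = 0.0252·27.84·|sin 44.6°| = 0.49261 m/s.

0.493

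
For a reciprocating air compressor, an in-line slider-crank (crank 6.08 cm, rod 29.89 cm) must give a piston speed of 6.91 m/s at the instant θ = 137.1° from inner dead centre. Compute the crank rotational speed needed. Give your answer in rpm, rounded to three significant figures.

For an in-line slider-crank, |v_piston| = rω|sinθ|·[1 + r cosθ/√(L² − r² sin²θ)].
With r = 0.0608 m, L = 0.2989 m, θ = 137.1°: the bracketed kinematic factor |dx/dθ| = 0.035161 m.
ω = v/|dx/dθ| = 6.91/0.035161 = 196.53 rad/s.
N = 60ω/(2π) = 1876.7 rpm.

1880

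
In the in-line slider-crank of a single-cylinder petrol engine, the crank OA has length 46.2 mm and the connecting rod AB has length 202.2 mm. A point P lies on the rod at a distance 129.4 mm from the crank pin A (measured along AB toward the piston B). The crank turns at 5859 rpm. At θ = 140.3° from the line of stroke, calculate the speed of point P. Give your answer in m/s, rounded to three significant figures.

ω = 613.6 rad/s.  Crank-pin speed |V_A| = rω = 28.346 m/s, perpendicular to OA.
Rod angle: sinφ = −(r/L) sinθ ⇒ φ = -8.392°; ω_rod = −rω cosθ/√(L²−r²sin²θ) = +109.03 rad/s.
V_P = V_A + ω_rod × AP, with AP = 0.1294 m along the rod.
Components: V_Px = −rω sinθ − a·ω_rod·sinφ = -16.048 m/s;  V_Py = rω cosθ + a·ω_rod·cosφ = -7.8523 m/s.
|V_P| = √(V_Px² + V_Py²) = 17.866 m/s.

17.9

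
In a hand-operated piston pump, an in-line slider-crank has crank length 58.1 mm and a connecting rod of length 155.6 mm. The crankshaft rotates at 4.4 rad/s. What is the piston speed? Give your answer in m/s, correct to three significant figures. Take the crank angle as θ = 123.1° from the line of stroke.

ω = 4.4 rad/s
For an in-line slider-crank, x = r cosθ + √(L² − r² sin²θ), so v = −rω sinθ·[1 + r cosθ/√(L² − r² sin²θ)].
With r = 0.0581 m, L = 0.1556 m, θ = 123.1°: √(L² − r² sin²θ) = 0.14779 m.
v = −0.0581·4.4·0.83772·[1 + 0.0581·-0.54610/0.14779] = -0.16818 m/s.
|v| = 0.16818 m/s.

0.168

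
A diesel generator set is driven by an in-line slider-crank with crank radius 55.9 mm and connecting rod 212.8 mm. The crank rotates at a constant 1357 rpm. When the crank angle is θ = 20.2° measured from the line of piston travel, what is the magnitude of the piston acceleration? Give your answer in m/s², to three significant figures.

1290

ω = 2π·1357/60 = 142.1 rad/s
x(θ) = r cosθ + √(L² − r² sin²θ); with ω constant, a = ω²·d²x/dθ².
d²x/dθ² = −r cosθ − r²(cos2θ)/√u − r⁴ sin²2θ/(4u^{3/2}),  u = L² − r² sin²θ = 0.0449113 m².
Substituting r = 0.0559 m, L = 0.2128 m, θ = 20.2°: d²x/dθ² = -0.063798 m.
a = ω²·d²x/dθ² = (142.1)²·(-0.063798) = -1288.3 m/s²;  |a| = 1288.3 m/s².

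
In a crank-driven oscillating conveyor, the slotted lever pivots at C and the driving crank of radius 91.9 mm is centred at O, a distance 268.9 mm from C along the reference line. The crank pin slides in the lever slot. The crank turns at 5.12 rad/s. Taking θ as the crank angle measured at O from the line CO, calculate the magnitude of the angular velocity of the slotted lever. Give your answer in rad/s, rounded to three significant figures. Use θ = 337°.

1.27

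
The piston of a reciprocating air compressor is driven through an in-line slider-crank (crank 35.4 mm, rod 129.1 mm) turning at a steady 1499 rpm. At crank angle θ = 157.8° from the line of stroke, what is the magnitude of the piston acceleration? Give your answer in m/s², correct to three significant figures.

ω = 2π·1499/60 = 157 rad/s
x(θ) = r cosθ + √(L² − r² sin²θ); with ω constant, a = ω²·d²x/dθ².
d²x/dθ² = −r cosθ − r²(cos2θ)/√u − r⁴ sin²2θ/(4u^{3/2}),  u = L² − r² sin²θ = 0.0164879 m².
Substituting r = 0.0354 m, L = 0.1291 m, θ = 157.8°: d²x/dθ² = +0.025712 m.
a = ω²·d²x/dθ² = (157)²·(+0.025712) = +633.58 m/s²;  |a| = 633.58 m/s².

634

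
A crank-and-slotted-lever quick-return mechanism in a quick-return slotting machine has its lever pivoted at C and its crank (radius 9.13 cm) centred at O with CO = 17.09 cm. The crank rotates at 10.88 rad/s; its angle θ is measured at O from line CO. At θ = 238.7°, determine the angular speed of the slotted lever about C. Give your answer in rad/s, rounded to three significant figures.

ω = 10.88 rad/s
Crank pin A relative to C: A = (d + r cosθ, r sinθ); lever angle φ = atan2(r sinθ, d + r cosθ).
Differentiating tanφ: φ̇ = rω(d cosθ + r)/(d² + r² + 2dr cosθ).
d² + r² + 2dr cosθ = |CA|² = 0.0213302 m²;  d cosθ + r = +0.0025142 m.
|ω_lever| = |0.0913·10.88·+0.0025142| / 0.0213302 = 0.11709 rad/s.

0.117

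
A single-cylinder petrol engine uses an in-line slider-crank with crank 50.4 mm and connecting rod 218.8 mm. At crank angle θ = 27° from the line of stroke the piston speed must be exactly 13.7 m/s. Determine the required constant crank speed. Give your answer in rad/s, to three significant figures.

For an in-line slider-crank, |v_piston| = rω|sinθ|·[1 + r cosθ/√(L² − r² sin²θ)].
With r = 0.0504 m, L = 0.2188 m, θ = 27°: the bracketed kinematic factor |dx/dθ| = 0.027603 m.
ω = v/|dx/dθ| = 13.7/0.027603 = 496.32 rad/s.

496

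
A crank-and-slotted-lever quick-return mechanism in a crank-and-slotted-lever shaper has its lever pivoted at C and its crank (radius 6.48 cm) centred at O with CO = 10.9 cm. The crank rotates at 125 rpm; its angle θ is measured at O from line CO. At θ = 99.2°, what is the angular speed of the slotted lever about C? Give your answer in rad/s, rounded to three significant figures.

2.91

ω = 13.09 rad/s (from 125 rpm).
Crank pin A relative to C: A = (d + r cosθ, r sinθ); lever angle φ = atan2(r sinθ, d + r cosθ).
Differentiating tanφ: φ̇ = rω(d cosθ + r)/(d² + r² + 2dr cosθ).
d² + r² + 2dr cosθ = |CA|² = 0.0138215 m²;  d cosθ + r = +0.047373 m.
|ω_lever| = |0.0648·13.09·+0.047373| / 0.0138215 = 2.9073 rad/s.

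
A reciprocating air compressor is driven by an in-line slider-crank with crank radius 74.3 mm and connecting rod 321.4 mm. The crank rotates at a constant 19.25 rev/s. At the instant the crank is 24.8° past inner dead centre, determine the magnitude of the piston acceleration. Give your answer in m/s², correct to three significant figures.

ω = 2π·19.2 = 121 rad/s
x(θ) = r cosθ + √(L² − r² sin²θ); with ω constant, a = ω²·d²x/dθ².
d²x/dθ² = −r cosθ − r²(cos2θ)/√u − r⁴ sin²2θ/(4u^{3/2}),  u = L² − r² sin²θ = 0.102327 m².
Substituting r = 0.0743 m, L = 0.3214 m, θ = 24.8°: d²x/dθ² = -0.078768 m.
a = ω²·d²x/dθ² = (121)²·(-0.078768) = -1152.3 m/s²;  |a| = 1152.3 m/s².

1150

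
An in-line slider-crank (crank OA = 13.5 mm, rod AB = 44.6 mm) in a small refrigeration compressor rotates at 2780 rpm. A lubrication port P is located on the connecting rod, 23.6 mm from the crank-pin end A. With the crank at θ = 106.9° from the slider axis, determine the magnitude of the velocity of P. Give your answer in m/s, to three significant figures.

3.62

ω = 291.1 rad/s.  Crank-pin speed |V_A| = rω = 3.9301 m/s, perpendicular to OA.
Rod angle: sinφ = −(r/L) sinθ ⇒ φ = -16.835°; ω_rod = −rω cosθ/√(L²−r²sin²θ) = +26.764 rad/s.
V_P = V_A + ω_rod × AP, with AP = 0.0236 m along the rod.
Components: V_Px = −rω sinθ − a·ω_rod·sinφ = -3.5775 m/s;  V_Py = rω cosθ + a·ω_rod·cosφ = -0.53795 m/s.
|V_P| = √(V_Px² + V_Py²) = 3.6177 m/s.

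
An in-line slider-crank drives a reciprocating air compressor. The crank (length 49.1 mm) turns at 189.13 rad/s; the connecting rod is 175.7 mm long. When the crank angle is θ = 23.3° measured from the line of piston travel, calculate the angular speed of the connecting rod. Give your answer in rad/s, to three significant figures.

ω = 189.1 rad/s
The rod makes angle φ with the slider axis where L sinφ = r sinθ; differentiating, L cosφ·φ̇ = r ω cosθ.
L cosφ = √(L² − r² sin²θ) = 0.17462 m.
|ω_rod| = r ω |cosθ| / √(L² − r² sin²θ) = 0.0491·189.1·0.91845/0.17462 = 48.842 rad/s.

48.8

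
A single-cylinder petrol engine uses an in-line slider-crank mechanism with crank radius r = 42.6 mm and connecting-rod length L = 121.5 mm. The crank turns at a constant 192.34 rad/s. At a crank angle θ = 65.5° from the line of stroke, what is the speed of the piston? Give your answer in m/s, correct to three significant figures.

8.60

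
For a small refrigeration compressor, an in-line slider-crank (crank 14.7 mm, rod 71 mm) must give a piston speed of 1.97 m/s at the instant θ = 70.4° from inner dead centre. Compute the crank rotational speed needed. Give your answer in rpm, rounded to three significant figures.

For an in-line slider-crank, |v_piston| = rω|sinθ|·[1 + r cosθ/√(L² − r² sin²θ)].
With r = 0.0147 m, L = 0.071 m, θ = 70.4°: the bracketed kinematic factor |dx/dθ| = 0.014829 m.
ω = v/|dx/dθ| = 1.97/0.014829 = 132.85 rad/s.
N = 60ω/(2π) = 1268.6 rpm.

1270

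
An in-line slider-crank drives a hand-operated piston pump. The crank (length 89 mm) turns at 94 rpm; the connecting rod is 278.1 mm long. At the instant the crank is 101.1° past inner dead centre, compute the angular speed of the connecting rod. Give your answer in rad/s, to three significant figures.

0.639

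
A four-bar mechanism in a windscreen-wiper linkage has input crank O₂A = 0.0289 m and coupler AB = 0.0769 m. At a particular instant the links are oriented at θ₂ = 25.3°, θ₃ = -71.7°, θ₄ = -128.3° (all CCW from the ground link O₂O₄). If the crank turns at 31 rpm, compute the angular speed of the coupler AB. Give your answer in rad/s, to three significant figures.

ω₂ = 3.246 rad/s (from 31 rpm).
Differentiating the loop-closure r₂e^{iθ₂}+r₃e^{iθ₃}=r₁+r₄e^{iθ₄} gives r₂ω₂e^{iθ₂}+r₃ω₃e^{iθ₃}=r₄ω₄e^{iθ₄}.
Eliminating the other unknown: ω₃ = r₂ω₂ sin(θ₄−θ₂) / [r₃ sin(θ₃−θ₄)].
Numerator sine = -0.44464; denominator sine = +0.83485.
Result = 0.0289·3.246·(-0.44464) / (0.0769·(+0.83485)) = -0.64977 rad/s; magnitude 0.64977 rad/s.

0.650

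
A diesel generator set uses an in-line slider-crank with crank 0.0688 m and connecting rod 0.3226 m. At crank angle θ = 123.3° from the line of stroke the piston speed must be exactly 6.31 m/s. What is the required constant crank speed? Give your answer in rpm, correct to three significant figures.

For an in-line slider-crank, |v_piston| = rω|sinθ|·[1 + r cosθ/√(L² − r² sin²θ)].
With r = 0.0688 m, L = 0.3226 m, θ = 123.3°: the bracketed kinematic factor |dx/dθ| = 0.050661 m.
ω = v/|dx/dθ| = 6.31/0.050661 = 124.55 rad/s.
N = 60ω/(2π) = 1189.4 rpm.

1190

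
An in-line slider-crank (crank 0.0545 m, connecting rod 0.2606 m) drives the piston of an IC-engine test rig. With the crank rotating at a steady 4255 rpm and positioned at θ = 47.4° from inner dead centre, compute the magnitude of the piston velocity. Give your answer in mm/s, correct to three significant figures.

20400

ω = 2π·4255/60 = 445.6 rad/s
For an in-line slider-crank, x = r cosθ + √(L² − r² sin²θ), so v = −rω sinθ·[1 + r cosθ/√(L² − r² sin²θ)].
With r = 0.0545 m, L = 0.2606 m, θ = 47.4°: √(L² − r² sin²θ) = 0.25749 m.
v = −0.0545·445.6·0.73610·[1 + 0.0545·0.67688/0.25749] = -20.437 m/s.
|v| = 20.437 m/s = 20437 mm/s.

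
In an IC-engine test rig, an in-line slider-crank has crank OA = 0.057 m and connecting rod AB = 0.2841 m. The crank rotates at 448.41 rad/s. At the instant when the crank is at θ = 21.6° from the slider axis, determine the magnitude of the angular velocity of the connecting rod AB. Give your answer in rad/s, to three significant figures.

83.9

ω = 448.4 rad/s
The rod makes angle φ with the slider axis where L sinφ = r sinθ; differentiating, L cosφ·φ̇ = r ω cosθ.
L cosφ = √(L² − r² sin²θ) = 0.28332 m.
|ω_rod| = r ω |cosθ| / √(L² − r² sin²θ) = 0.057·448.4·0.92978/0.28332 = 83.877 rad/s.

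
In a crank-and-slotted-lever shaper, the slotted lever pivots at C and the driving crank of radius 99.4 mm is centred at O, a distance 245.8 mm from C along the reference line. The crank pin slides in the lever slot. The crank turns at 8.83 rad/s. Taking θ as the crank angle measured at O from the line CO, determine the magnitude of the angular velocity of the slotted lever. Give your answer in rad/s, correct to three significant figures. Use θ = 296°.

1.98

ω = 8.83 rad/s
Crank pin A relative to C: A = (d + r cosθ, r sinθ); lever angle φ = atan2(r sinθ, d + r cosθ).
Differentiating tanφ: φ̇ = rω(d cosθ + r)/(d² + r² + 2dr cosθ).
d² + r² + 2dr cosθ = |CA|² = 0.091719 m²;  d cosθ + r = +0.20715 m.
|ω_lever| = |0.0994·8.83·+0.20715| / 0.091719 = 1.9823 rad/s.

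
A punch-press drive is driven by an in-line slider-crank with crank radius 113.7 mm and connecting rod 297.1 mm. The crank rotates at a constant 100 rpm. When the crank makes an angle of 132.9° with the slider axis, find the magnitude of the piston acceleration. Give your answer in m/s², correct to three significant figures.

ω = 2π·100/60 = 10.47 rad/s
x(θ) = r cosθ + √(L² − r² sin²θ); with ω constant, a = ω²·d²x/dθ².
d²x/dθ² = −r cosθ − r²(cos2θ)/√u − r⁴ sin²2θ/(4u^{3/2}),  u = L² − r² sin²θ = 0.0813312 m².
Substituting r = 0.1137 m, L = 0.2971 m, θ = 132.9°: d²x/dθ² = +0.078926 m.
a = ω²·d²x/dθ² = (10.47)²·(+0.078926) = +8.6552 m/s²;  |a| = 8.6552 m/s².

8.66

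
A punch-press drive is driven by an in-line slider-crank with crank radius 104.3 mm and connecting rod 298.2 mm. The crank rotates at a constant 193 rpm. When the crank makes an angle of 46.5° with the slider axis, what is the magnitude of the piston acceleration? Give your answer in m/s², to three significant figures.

29.0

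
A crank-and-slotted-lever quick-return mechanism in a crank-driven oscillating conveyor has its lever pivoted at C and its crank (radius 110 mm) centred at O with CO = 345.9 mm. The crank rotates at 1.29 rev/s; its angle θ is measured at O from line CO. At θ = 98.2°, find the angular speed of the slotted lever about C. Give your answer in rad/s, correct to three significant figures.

0.447

ω = 8.105 rad/s (from 1.29 rev/s).
Crank pin A relative to C: A = (d + r cosθ, r sinθ); lever angle φ = atan2(r sinθ, d + r cosθ).
Differentiating tanφ: φ̇ = rω(d cosθ + r)/(d² + r² + 2dr cosθ).
d² + r² + 2dr cosθ = |CA|² = 0.120893 m²;  d cosθ + r = +0.060665 m.
|ω_lever| = |0.11·8.105·+0.060665| / 0.120893 = 0.4474 rad/s.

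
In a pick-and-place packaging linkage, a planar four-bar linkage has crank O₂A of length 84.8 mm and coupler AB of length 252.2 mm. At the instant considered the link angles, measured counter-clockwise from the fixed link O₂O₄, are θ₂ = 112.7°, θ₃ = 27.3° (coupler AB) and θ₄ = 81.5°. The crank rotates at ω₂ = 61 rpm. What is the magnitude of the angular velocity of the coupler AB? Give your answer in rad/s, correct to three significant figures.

ω₂ = 6.388 rad/s (from 61 rpm).
Differentiating the loop-closure r₂e^{iθ₂}+r₃e^{iθ₃}=r₁+r₄e^{iθ₄} gives r₂ω₂e^{iθ₂}+r₃ω₃e^{iθ₃}=r₄ω₄e^{iθ₄}.
Eliminating the other unknown: ω₃ = r₂ω₂ sin(θ₄−θ₂) / [r₃ sin(θ₃−θ₄)].
Numerator sine = -0.51803; denominator sine = -0.81106.
Result = 0.0848·6.388·(-0.51803) / (0.2522·(-0.81106)) = +1.3718 rad/s; magnitude 1.3718 rad/s.

1.37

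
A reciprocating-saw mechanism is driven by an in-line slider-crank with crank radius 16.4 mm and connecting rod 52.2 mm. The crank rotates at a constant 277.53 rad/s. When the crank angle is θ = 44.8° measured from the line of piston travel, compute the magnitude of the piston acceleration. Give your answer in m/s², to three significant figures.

910

ω = 277.5 rad/s
x(θ) = r cosθ + √(L² − r² sin²θ); with ω constant, a = ω²·d²x/dθ².
d²x/dθ² = −r cosθ − r²(cos2θ)/√u − r⁴ sin²2θ/(4u^{3/2}),  u = L² − r² sin²θ = 0.0025913 m².
Substituting r = 0.0164 m, L = 0.0522 m, θ = 44.8°: d²x/dθ² = -0.011811 m.
a = ω²·d²x/dθ² = (277.5)²·(-0.011811) = -909.71 m/s²;  |a| = 909.71 m/s².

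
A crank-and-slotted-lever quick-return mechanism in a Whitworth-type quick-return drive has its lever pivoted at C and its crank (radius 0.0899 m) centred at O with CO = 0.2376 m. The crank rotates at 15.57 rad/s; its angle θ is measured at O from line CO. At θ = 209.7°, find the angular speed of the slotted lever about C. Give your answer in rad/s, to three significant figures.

ω = 15.57 rad/s
Crank pin A relative to C: A = (d + r cosθ, r sinθ); lever angle φ = atan2(r sinθ, d + r cosθ).
Differentiating tanφ: φ̇ = rω(d cosθ + r)/(d² + r² + 2dr cosθ).
d² + r² + 2dr cosθ = |CA|² = 0.0274274 m²;  d cosθ + r = -0.11649 m.
|ω_lever| = |0.0899·15.57·-0.11649| / 0.0274274 = 5.9448 rad/s.

5.94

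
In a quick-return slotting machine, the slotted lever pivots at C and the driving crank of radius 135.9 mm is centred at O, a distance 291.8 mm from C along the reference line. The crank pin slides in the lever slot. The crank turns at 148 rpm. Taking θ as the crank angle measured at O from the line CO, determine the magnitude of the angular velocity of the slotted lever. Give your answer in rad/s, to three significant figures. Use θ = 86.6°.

2.98

ω = 15.5 rad/s (from 148 rpm).
Crank pin A relative to C: A = (d + r cosθ, r sinθ); lever angle φ = atan2(r sinθ, d + r cosθ).
Differentiating tanφ: φ̇ = rω(d cosθ + r)/(d² + r² + 2dr cosθ).
d² + r² + 2dr cosθ = |CA|² = 0.10832 m²;  d cosθ + r = +0.15321 m.
|ω_lever| = |0.1359·15.5·+0.15321| / 0.10832 = 2.979 rad/s.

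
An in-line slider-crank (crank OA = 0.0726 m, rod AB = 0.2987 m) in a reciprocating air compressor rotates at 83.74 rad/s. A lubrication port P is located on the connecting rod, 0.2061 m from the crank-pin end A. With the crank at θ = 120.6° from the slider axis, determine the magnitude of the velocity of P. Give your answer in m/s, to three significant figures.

4.87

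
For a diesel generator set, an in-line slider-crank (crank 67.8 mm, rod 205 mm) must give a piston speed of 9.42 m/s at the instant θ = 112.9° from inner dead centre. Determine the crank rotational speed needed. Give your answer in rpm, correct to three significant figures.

For an in-line slider-crank, |v_piston| = rω|sinθ|·[1 + r cosθ/√(L² − r² sin²θ)].
With r = 0.0678 m, L = 0.205 m, θ = 112.9°: the bracketed kinematic factor |dx/dθ| = 0.054017 m.
ω = v/|dx/dθ| = 9.42/0.054017 = 174.39 rad/s.
N = 60ω/(2π) = 1665.3 rpm.

1670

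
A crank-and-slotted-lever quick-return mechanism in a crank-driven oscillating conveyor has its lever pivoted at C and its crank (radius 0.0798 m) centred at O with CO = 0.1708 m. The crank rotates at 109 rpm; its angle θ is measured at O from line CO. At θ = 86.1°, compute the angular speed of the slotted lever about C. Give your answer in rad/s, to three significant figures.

2.23

ω = 11.41 rad/s (from 109 rpm).
Crank pin A relative to C: A = (d + r cosθ, r sinθ); lever angle φ = atan2(r sinθ, d + r cosθ).
Differentiating tanφ: φ̇ = rω(d cosθ + r)/(d² + r² + 2dr cosθ).
d² + r² + 2dr cosθ = |CA|² = 0.0373948 m²;  d cosθ + r = +0.091417 m.
|ω_lever| = |0.0798·11.41·+0.091417| / 0.0373948 = 2.2268 rad/s.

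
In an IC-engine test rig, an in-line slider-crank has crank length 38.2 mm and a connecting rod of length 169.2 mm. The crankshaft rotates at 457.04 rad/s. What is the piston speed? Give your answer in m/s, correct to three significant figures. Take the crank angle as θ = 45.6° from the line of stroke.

ω = 457 rad/s
For an in-line slider-crank, x = r cosθ + √(L² − r² sin²θ), so v = −rω sinθ·[1 + r cosθ/√(L² − r² sin²θ)].
With r = 0.0382 m, L = 0.1692 m, θ = 45.6°: √(L² − r² sin²θ) = 0.16698 m.
v = −0.0382·457·0.71447·[1 + 0.0382·0.69966/0.16698] = -14.47 m/s.
|v| = 14.47 m/s.

14.5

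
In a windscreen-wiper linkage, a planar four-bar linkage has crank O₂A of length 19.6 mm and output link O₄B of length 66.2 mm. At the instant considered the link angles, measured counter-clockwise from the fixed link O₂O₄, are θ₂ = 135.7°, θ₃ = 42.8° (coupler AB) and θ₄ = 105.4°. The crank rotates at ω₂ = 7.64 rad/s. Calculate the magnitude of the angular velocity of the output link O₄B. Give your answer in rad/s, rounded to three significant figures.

ω₂ = 7.64 rad/s
Differentiating the loop-closure r₂e^{iθ₂}+r₃e^{iθ₃}=r₁+r₄e^{iθ₄} gives r₂ω₂e^{iθ₂}+r₃ω₃e^{iθ₃}=r₄ω₄e^{iθ₄}.
Eliminating the other unknown: ω₄ = r₂ω₂ sin(θ₂−θ₃) / [r₄ sin(θ₄−θ₃)].
Numerator sine = +0.99872; denominator sine = +0.88782.
Result = 0.0196·7.64·(+0.99872) / (0.0662·(+0.88782)) = +2.5446 rad/s; magnitude 2.5446 rad/s.

2.54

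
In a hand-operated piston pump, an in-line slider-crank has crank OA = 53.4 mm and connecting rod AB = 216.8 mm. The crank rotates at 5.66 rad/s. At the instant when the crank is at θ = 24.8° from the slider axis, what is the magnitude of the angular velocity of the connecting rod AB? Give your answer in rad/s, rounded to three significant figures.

ω = 5.66 rad/s
The rod makes angle φ with the slider axis where L sinφ = r sinθ; differentiating, L cosφ·φ̇ = r ω cosθ.
L cosφ = √(L² − r² sin²θ) = 0.21564 m.
|ω_rod| = r ω |cosθ| / √(L² − r² sin²θ) = 0.0534·5.66·0.90778/0.21564 = 1.2724 rad/s.

1.27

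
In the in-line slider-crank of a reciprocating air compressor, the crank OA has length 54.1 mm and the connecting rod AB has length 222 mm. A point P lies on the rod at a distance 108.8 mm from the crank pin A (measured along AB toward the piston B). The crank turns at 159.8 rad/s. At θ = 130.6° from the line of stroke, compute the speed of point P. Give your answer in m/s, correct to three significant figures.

ω = 159.8 rad/s.  Crank-pin speed |V_A| = rω = 8.6452 m/s, perpendicular to OA.
Rod angle: sinφ = −(r/L) sinθ ⇒ φ = -10.663°; ω_rod = −rω cosθ/√(L²−r²sin²θ) = +25.788 rad/s.
V_P = V_A + ω_rod × AP, with AP = 0.1088 m along the rod.
Components: V_Px = −rω sinθ − a·ω_rod·sinφ = -6.0449 m/s;  V_Py = rω cosθ + a·ω_rod·cosφ = -2.8688 m/s.
|V_P| = √(V_Px² + V_Py²) = 6.6911 m/s.

6.69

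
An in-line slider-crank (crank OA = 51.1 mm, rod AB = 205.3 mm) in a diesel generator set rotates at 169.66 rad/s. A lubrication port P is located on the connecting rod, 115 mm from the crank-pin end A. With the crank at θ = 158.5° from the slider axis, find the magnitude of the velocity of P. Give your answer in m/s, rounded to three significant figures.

4.50

ω = 169.7 rad/s.  Crank-pin speed |V_A| = rω = 8.6696 m/s, perpendicular to OA.
Rod angle: sinφ = −(r/L) sinθ ⇒ φ = -5.234°; ω_rod = −rω cosθ/√(L²−r²sin²θ) = +39.455 rad/s.
V_P = V_A + ω_rod × AP, with AP = 0.115 m along the rod.
Components: V_Px = −rω sinθ − a·ω_rod·sinφ = -2.7635 m/s;  V_Py = rω cosθ + a·ω_rod·cosφ = -3.5479 m/s.
|V_P| = √(V_Px² + V_Py²) = 4.4972 m/s.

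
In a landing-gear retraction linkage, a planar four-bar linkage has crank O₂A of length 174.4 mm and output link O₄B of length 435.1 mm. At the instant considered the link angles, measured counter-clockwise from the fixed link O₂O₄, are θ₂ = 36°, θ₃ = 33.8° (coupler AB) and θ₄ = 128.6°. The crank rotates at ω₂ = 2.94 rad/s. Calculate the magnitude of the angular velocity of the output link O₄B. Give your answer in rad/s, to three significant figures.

0.0454

ω₂ = 2.94 rad/s
Differentiating the loop-closure r₂e^{iθ₂}+r₃e^{iθ₃}=r₁+r₄e^{iθ₄} gives r₂ω₂e^{iθ₂}+r₃ω₃e^{iθ₃}=r₄ω₄e^{iθ₄}.
Eliminating the other unknown: ω₄ = r₂ω₂ sin(θ₂−θ₃) / [r₄ sin(θ₄−θ₃)].
Numerator sine = +0.03839; denominator sine = +0.99649.
Result = 0.1744·2.94·(+0.03839) / (0.4351·(+0.99649)) = +0.045397 rad/s; magnitude 0.045397 rad/s.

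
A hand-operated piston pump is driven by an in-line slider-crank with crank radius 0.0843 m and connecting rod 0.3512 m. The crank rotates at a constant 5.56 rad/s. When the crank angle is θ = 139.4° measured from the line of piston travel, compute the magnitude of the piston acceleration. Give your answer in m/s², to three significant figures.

1.87

ω = 5.56 rad/s
x(θ) = r cosθ + √(L² − r² sin²θ); with ω constant, a = ω²·d²x/dθ².
d²x/dθ² = −r cosθ − r²(cos2θ)/√u − r⁴ sin²2θ/(4u^{3/2}),  u = L² − r² sin²θ = 0.120332 m².
Substituting r = 0.0843 m, L = 0.3512 m, θ = 139.4°: d²x/dθ² = +0.060577 m.
a = ω²·d²x/dθ² = (5.56)²·(+0.060577) = +1.8727 m/s²;  |a| = 1.8727 m/s².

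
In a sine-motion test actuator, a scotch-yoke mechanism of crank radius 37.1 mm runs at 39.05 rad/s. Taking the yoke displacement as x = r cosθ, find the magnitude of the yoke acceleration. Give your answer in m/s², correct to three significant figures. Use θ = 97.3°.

7.19

ω = 39.05 rad/s
x = r cosθ ⇒ ẍ = −rω² cosθ (ω constant).
|a| = rω²|cosθ| = 0.0371·(39.05)²·|cos 97.3°| = 7.1885 m/s².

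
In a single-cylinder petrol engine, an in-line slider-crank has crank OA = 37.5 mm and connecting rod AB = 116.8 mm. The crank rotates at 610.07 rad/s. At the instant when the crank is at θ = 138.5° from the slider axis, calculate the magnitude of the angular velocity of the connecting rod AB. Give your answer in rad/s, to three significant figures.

ω = 610.1 rad/s
The rod makes angle φ with the slider axis where L sinφ = r sinθ; differentiating, L cosφ·φ̇ = r ω cosθ.
L cosφ = √(L² − r² sin²θ) = 0.11413 m.
|ω_rod| = r ω |cosθ| / √(L² − r² sin²θ) = 0.0375·610.1·0.74896/0.11413 = 150.13 rad/s.

150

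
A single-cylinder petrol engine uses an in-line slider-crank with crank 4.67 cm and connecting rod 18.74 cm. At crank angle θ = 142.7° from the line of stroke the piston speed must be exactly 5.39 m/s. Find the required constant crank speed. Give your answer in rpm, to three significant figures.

2270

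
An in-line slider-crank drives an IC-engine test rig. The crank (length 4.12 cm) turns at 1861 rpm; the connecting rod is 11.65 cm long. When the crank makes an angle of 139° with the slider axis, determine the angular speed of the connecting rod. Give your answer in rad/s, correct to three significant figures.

53.5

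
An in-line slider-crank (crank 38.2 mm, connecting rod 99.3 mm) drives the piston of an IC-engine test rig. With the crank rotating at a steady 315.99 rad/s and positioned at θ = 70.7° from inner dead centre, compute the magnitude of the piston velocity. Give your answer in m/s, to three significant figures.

ω = 316 rad/s
For an in-line slider-crank, x = r cosθ + √(L² − r² sin²θ), so v = −rω sinθ·[1 + r cosθ/√(L² − r² sin²θ)].
With r = 0.0382 m, L = 0.0993 m, θ = 70.7°: √(L² − r² sin²θ) = 0.092524 m.
v = −0.0382·316·0.94380·[1 + 0.0382·0.33051/0.092524] = -12.947 m/s.
|v| = 12.947 m/s.

12.9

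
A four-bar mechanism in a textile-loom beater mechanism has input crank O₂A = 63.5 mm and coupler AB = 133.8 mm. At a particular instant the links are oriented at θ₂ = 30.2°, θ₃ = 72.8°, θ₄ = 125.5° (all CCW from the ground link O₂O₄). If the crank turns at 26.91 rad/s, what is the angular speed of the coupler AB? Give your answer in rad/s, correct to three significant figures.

ω₂ = 26.91 rad/s
Differentiating the loop-closure r₂e^{iθ₂}+r₃e^{iθ₃}=r₁+r₄e^{iθ₄} gives r₂ω₂e^{iθ₂}+r₃ω₃e^{iθ₃}=r₄ω₄e^{iθ₄}.
Eliminating the other unknown: ω₃ = r₂ω₂ sin(θ₄−θ₂) / [r₃ sin(θ₃−θ₄)].
Numerator sine = +0.99572; denominator sine = -0.79547.
Result = 0.0635·26.91·(+0.99572) / (0.1338·(-0.79547)) = -15.986 rad/s; magnitude 15.986 rad/s.

16.0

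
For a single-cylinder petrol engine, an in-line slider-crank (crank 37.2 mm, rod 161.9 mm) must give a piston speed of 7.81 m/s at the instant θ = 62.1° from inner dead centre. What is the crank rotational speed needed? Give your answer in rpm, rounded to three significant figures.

2040

For an in-line slider-crank, |v_piston| = rω|sinθ|·[1 + r cosθ/√(L² − r² sin²θ)].
With r = 0.0372 m, L = 0.1619 m, θ = 62.1°: the bracketed kinematic factor |dx/dθ| = 0.036486 m.
ω = v/|dx/dθ| = 7.81/0.036486 = 214.05 rad/s.
N = 60ω/(2π) = 2044.1 rpm.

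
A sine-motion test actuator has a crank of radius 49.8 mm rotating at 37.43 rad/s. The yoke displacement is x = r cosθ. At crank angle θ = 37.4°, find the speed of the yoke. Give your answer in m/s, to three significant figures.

1.13

ω = 37.43 rad/s
x = r cosθ ⇒ ẋ = −rω sinθ.
|v| = rω|sinθ| = 0.0498·37.43·|sin 37.4°| = 1.1322 m/s.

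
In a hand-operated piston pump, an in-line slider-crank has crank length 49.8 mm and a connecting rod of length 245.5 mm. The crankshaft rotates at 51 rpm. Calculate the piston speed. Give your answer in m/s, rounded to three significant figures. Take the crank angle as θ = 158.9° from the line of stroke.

0.0776

ω = 2π·51/60 = 5.341 rad/s
For an in-line slider-crank, x = r cosθ + √(L² − r² sin²θ), so v = −rω sinθ·[1 + r cosθ/√(L² − r² sin²θ)].
With r = 0.0498 m, L = 0.2455 m, θ = 158.9°: √(L² − r² sin²θ) = 0.24484 m.
v = −0.0498·5.341·0.36000·[1 + 0.0498·-0.93295/0.24484] = -0.077579 m/s.
|v| = 0.077579 m/s.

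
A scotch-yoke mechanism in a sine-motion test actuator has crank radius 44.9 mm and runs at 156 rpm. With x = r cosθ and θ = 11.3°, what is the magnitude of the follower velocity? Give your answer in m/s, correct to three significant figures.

ω = 16.34 rad/s (from 156 rpm).
x = r cosθ ⇒ ẋ = −rω sinθ.
|v| = rω|sinθ| = 0.0449·16.34·|sin 11.3°| = 0.14373 m/s.

0.144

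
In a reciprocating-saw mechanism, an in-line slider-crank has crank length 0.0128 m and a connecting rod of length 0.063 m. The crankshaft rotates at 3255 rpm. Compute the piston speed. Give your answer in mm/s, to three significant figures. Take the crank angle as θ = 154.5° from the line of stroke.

ω = 2π·3255/60 = 340.9 rad/s
For an in-line slider-crank, x = r cosθ + √(L² − r² sin²θ), so v = −rω sinθ·[1 + r cosθ/√(L² − r² sin²θ)].
With r = 0.0128 m, L = 0.063 m, θ = 154.5°: √(L² − r² sin²θ) = 0.062759 m.
v = −0.0128·340.9·0.43051·[1 + 0.0128·-0.90259/0.062759] = -1.5326 m/s.
|v| = 1.5326 m/s = 1532.6 mm/s.

1530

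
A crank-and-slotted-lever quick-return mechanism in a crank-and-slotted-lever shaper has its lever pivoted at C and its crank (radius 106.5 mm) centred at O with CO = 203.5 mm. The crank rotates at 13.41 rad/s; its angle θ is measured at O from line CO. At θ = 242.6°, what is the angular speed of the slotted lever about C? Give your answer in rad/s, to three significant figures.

0.559

ω = 13.41 rad/s
Crank pin A relative to C: A = (d + r cosθ, r sinθ); lever angle φ = atan2(r sinθ, d + r cosθ).
Differentiating tanφ: φ̇ = rω(d cosθ + r)/(d² + r² + 2dr cosθ).
d² + r² + 2dr cosθ = |CA|² = 0.0328069 m²;  d cosθ + r = +0.012849 m.
|ω_lever| = |0.1065·13.41·+0.012849| / 0.0328069 = 0.55936 rad/s.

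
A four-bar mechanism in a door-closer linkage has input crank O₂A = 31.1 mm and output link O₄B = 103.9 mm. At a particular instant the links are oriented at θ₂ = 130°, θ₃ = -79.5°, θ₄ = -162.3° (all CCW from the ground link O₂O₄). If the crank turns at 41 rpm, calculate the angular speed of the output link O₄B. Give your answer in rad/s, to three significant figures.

0.638

ω₂ = 4.294 rad/s (from 41 rpm).
Differentiating the loop-closure r₂e^{iθ₂}+r₃e^{iθ₃}=r₁+r₄e^{iθ₄} gives r₂ω₂e^{iθ₂}+r₃ω₃e^{iθ₃}=r₄ω₄e^{iθ₄}.
Eliminating the other unknown: ω₄ = r₂ω₂ sin(θ₂−θ₃) / [r₄ sin(θ₄−θ₃)].
Numerator sine = -0.49242; denominator sine = -0.99211.
Result = 0.0311·4.294·(-0.49242) / (0.1039·(-0.99211)) = +0.63787 rad/s; magnitude 0.63787 rad/s.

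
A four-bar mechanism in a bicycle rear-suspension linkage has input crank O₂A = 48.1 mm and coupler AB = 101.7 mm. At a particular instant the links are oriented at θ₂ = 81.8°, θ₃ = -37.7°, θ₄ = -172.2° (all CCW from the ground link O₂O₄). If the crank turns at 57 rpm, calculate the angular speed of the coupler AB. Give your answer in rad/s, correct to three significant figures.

3.80

ω₂ = 5.969 rad/s (from 57 rpm).
Differentiating the loop-closure r₂e^{iθ₂}+r₃e^{iθ₃}=r₁+r₄e^{iθ₄} gives r₂ω₂e^{iθ₂}+r₃ω₃e^{iθ₃}=r₄ω₄e^{iθ₄}.
Eliminating the other unknown: ω₃ = r₂ω₂ sin(θ₄−θ₂) / [r₃ sin(θ₃−θ₄)].
Numerator sine = +0.96126; denominator sine = +0.71325.
Result = 0.0481·5.969·(+0.96126) / (0.1017·(+0.71325)) = +3.8048 rad/s; magnitude 3.8048 rad/s.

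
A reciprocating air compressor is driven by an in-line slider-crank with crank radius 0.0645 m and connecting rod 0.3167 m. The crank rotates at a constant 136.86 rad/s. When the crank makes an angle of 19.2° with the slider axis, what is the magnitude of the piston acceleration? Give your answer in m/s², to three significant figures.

1340

ω = 136.9 rad/s
x(θ) = r cosθ + √(L² − r² sin²θ); with ω constant, a = ω²·d²x/dθ².
d²x/dθ² = −r cosθ − r²(cos2θ)/√u − r⁴ sin²2θ/(4u^{3/2}),  u = L² − r² sin²θ = 0.0998489 m².
Substituting r = 0.0645 m, L = 0.3167 m, θ = 19.2°: d²x/dθ² = -0.071283 m.
a = ω²·d²x/dθ² = (136.9)²·(-0.071283) = -1335.2 m/s²;  |a| = 1335.2 m/s².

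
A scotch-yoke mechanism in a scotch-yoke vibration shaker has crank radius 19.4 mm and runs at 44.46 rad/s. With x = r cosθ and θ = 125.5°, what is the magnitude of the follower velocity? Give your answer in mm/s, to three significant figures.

ω = 44.46 rad/s
x = r cosθ ⇒ ẋ = −rω sinθ.
|v| = rω|sinθ| = 0.0194·44.46·|sin 125.5°| = 0.70219 m/s = 702.19 mm/s.

702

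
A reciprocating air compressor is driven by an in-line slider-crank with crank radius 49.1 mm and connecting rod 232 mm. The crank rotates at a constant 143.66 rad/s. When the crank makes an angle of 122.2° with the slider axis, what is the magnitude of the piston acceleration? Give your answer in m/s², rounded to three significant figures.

632

ω = 143.7 rad/s
x(θ) = r cosθ + √(L² − r² sin²θ); with ω constant, a = ω²·d²x/dθ².
d²x/dθ² = −r cosθ − r²(cos2θ)/√u − r⁴ sin²2θ/(4u^{3/2}),  u = L² − r² sin²θ = 0.0520978 m².
Substituting r = 0.0491 m, L = 0.232 m, θ = 122.2°: d²x/dθ² = +0.030629 m.
a = ω²·d²x/dθ² = (143.7)²·(+0.030629) = +632.12 m/s²;  |a| = 632.12 m/s².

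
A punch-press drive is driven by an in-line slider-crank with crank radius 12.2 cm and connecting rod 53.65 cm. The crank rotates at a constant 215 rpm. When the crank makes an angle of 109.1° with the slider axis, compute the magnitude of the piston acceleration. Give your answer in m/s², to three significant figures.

ω = 2π·215/60 = 22.51 rad/s
x(θ) = r cosθ + √(L² − r² sin²θ); with ω constant, a = ω²·d²x/dθ².
d²x/dθ² = −r cosθ − r²(cos2θ)/√u − r⁴ sin²2θ/(4u^{3/2}),  u = L² − r² sin²θ = 0.274542 m².
Substituting r = 0.122 m, L = 0.5365 m, θ = 109.1°: d²x/dθ² = +0.062097 m.
a = ω²·d²x/dθ² = (22.51)²·(+0.062097) = +31.478 m/s²;  |a| = 31.478 m/s².

31.5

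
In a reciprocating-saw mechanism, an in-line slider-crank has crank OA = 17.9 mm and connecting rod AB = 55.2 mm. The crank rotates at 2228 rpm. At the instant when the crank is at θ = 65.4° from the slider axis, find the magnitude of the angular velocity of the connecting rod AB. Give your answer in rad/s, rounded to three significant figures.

33.0

ω = 233.3 rad/s (converted from 2228 rpm).
The rod makes angle φ with the slider axis where L sinφ = r sinθ; differentiating, L cosφ·φ̇ = r ω cosθ.
L cosφ = √(L² − r² sin²θ) = 0.052746 m.
|ω_rod| = r ω |cosθ| / √(L² − r² sin²θ) = 0.0179·233.3·0.41628/0.052746 = 32.96 rad/s.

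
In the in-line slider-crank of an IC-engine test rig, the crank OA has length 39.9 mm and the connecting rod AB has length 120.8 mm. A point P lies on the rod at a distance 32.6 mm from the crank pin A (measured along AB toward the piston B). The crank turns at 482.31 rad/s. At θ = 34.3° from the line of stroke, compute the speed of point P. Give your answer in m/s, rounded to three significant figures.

ω = 482.3 rad/s.  Crank-pin speed |V_A| = rω = 19.244 m/s, perpendicular to OA.
Rod angle: sinφ = −(r/L) sinθ ⇒ φ = -10.727°; ω_rod = −rω cosθ/√(L²−r²sin²θ) = -133.94 rad/s.
V_P = V_A + ω_rod × AP, with AP = 0.0326 m along the rod.
Components: V_Px = −rω sinθ − a·ω_rod·sinφ = -11.657 m/s;  V_Py = rω cosθ + a·ω_rod·cosφ = +11.607 m/s.
|V_P| = √(V_Px² + V_Py²) = 16.451 m/s.

16.5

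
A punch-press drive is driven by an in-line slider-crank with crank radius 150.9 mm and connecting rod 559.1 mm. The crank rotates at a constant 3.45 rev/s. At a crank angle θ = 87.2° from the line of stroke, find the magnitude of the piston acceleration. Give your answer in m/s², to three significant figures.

16.3

ω = 2π·3.45 = 21.68 rad/s
x(θ) = r cosθ + √(L² − r² sin²θ); with ω constant, a = ω²·d²x/dθ².
d²x/dθ² = −r cosθ − r²(cos2θ)/√u − r⁴ sin²2θ/(4u^{3/2}),  u = L² − r² sin²θ = 0.289876 m².
Substituting r = 0.1509 m, L = 0.5591 m, θ = 87.2°: d²x/dθ² = +0.034712 m.
a = ω²·d²x/dθ² = (21.68)²·(+0.034712) = +16.311 m/s²;  |a| = 16.311 m/s².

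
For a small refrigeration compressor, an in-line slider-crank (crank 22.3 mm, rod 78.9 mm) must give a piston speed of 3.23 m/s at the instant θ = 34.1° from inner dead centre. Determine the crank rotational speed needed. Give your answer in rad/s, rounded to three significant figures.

209

For an in-line slider-crank, |v_piston| = rω|sinθ|·[1 + r cosθ/√(L² − r² sin²θ)].
With r = 0.0223 m, L = 0.0789 m, θ = 34.1°: the bracketed kinematic factor |dx/dθ| = 0.015466 m.
ω = v/|dx/dθ| = 3.23/0.015466 = 208.85 rad/s.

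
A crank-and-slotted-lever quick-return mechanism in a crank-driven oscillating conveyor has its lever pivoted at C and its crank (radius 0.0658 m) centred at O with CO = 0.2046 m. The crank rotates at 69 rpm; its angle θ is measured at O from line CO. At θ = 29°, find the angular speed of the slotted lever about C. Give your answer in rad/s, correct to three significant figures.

1.67

ω = 7.226 rad/s (from 69 rpm).
Crank pin A relative to C: A = (d + r cosθ, r sinθ); lever angle φ = atan2(r sinθ, d + r cosθ).
Differentiating tanφ: φ̇ = rω(d cosθ + r)/(d² + r² + 2dr cosθ).
d² + r² + 2dr cosθ = |CA|² = 0.0697403 m²;  d cosθ + r = +0.24475 m.
|ω_lever| = |0.0658·7.226·+0.24475| / 0.0697403 = 1.6685 rad/s.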